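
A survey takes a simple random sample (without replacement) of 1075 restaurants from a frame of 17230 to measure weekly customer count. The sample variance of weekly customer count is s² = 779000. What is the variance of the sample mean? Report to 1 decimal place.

Under SRS without replacement, Var(ȳ) = (1 − f)·s²/n with f = n/N = 1075/17230 = 0.06239118.
Var(ȳ) = (1 − 0.06239118)·779000/1075 = 0.93760882·724.65116 = 679.43932.

679.4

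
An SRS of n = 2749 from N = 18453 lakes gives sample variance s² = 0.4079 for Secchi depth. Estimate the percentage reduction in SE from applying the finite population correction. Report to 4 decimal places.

f = n/N = 2749/18453 = 0.14897307.
SE_no-fpc = √(s²/n) = 0.012181183; SE_fpc = √((1−f)s²/n) = 0.011237278.
Ratio = √(1−f) = 0.92251121. Reduction = 100·(1 − 0.92251121) = 7.7489%.

7.7489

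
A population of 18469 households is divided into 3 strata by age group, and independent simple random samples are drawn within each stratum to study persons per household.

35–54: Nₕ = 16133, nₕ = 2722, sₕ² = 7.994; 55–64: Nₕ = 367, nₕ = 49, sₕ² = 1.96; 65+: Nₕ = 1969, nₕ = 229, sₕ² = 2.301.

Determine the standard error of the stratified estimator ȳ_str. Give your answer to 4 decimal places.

Var(ȳ_str) = Σₕ Wₕ²(1 − fₕ)sₕ²/nₕ with Wₕ = Nₕ/N, N = 18469.
35–54: Wₕ = 0.87351779; term = 0.87351779²·(1 − 0.16872249)·7.994/2722 = 0.0018627971.
55–64: Wₕ = 0.01987114; term = 0.01987114²·(1 − 0.13351499)·1.96/49 = 1.3685681 × 10^-5.
65+: Wₕ = 0.10661108; term = 0.10661108²·(1 − 0.11630269)·2.301/229 = 1.0092281 × 10^-4.
Sum = 0.0019774056.
SE = √(0.0019774056) = 0.0445.

0.0445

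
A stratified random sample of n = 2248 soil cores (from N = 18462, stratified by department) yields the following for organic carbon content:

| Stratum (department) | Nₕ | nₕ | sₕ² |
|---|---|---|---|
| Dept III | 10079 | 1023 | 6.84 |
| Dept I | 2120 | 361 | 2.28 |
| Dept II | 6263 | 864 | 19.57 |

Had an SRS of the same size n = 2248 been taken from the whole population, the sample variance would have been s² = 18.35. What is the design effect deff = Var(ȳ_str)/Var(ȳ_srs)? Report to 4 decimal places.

Var(ȳ_str) = Σ Wₕ²(1−fₕ)sₕ²/nₕ with Wₕ = Nₕ/18462:
  Dept III: (10079/18462)²·(1−1023/10079)·6.84/1023 = 0.0017905103
  Dept I: (2120/18462)²·(1−361/2120)·2.28/361 = 6.9099014 × 10^-5
  Dept II: (6263/18462)²·(1−864/6263)·19.57/864 = 0.0022470634
  → Var(ȳ_str) = 0.0041066727.
Var(ȳ_srs) = (1 − 2248/18462)·18.35/2248 = 0.0071688779.
deff = 0.0041066727 / 0.0071688779 = 0.5728.

0.5728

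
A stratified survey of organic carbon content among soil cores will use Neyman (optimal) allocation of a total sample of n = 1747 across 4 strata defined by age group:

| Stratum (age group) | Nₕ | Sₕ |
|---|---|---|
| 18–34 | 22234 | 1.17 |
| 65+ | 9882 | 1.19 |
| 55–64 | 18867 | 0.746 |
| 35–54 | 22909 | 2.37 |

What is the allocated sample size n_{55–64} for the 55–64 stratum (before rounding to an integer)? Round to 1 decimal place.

231.7

Neyman allocation: nₕ = n·NₕSₕ / Σⱼ NⱼSⱼ.
Σ NⱼSⱼ = 22234·1.17 + 9882·1.19 + 18867·0.746 + 22909·2.37 = 106142.47.
n_{55–64} = 1747·18867·0.746 / 106142.47 = 231.7.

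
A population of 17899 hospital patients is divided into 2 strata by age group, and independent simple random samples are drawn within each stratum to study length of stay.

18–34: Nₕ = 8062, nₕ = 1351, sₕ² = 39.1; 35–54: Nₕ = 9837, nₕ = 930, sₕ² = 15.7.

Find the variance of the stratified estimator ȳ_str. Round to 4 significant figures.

0.009505

Var(ȳ_str) = Σₕ Wₕ²(1 − fₕ)sₕ²/nₕ with Wₕ = Nₕ/N, N = 17899.
18–34: Wₕ = 0.45041622; term = 0.45041622²·(1 − 0.16757628)·39.1/1351 = 0.0048875803.
35–54: Wₕ = 0.54958378; term = 0.54958378²·(1 − 0.09454102)·15.7/930 = 0.00461693.
Sum = 0.0095045103.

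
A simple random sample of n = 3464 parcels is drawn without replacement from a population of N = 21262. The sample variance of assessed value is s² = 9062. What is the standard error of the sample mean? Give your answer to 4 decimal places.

Under SRS without replacement, Var(ȳ) = (1 − f)·s²/n with f = n/N = 3464/21262 = 0.16291976.
Var(ȳ) = (1 − 0.16291976)·9062/3464 = 0.83708024·2.6160508 = 2.1898444.
SE(ȳ) = √(2.1898444) = 1.4798.

1.4798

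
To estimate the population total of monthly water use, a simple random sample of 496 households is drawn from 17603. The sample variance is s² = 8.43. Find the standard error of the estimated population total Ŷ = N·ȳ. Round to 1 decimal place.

2262.3

Var(Ŷ) = N²·Var(ȳ) = N²·(1 − n/N)·s²/n.
f = 496/17603 = 0.02817702; Var(ȳ) = 0.97182298·8.43/496 = 0.016517072.
Var(Ŷ) = 17603² · 0.016517072 = 5.1180726 × 10^6.
SE(Ŷ) = √(5.1180726 × 10^6) = 2262.3.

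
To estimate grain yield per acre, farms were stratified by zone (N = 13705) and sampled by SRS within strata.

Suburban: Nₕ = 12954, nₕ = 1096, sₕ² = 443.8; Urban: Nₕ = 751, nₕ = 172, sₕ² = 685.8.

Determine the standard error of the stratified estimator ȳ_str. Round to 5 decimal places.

0.58343

Var(ȳ_str) = Σₕ Wₕ²(1 − fₕ)sₕ²/nₕ with Wₕ = Nₕ/N, N = 13705.
Suburban: Wₕ = 0.94520248; term = 0.94520248²·(1 − 0.08460707)·443.8/1096 = 0.33115705.
Urban: Wₕ = 0.05479752; term = 0.05479752²·(1 − 0.22902796)·685.8/172 = 0.0092305899.
Sum = 0.34038764.
SE = √(0.34038764) = 0.58343.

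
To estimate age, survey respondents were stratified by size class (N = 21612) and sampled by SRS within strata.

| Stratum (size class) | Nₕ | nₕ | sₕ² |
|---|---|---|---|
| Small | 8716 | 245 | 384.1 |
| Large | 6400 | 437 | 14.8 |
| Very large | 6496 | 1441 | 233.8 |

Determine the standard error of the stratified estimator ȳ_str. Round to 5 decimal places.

0.51186

Var(ȳ_str) = Σₕ Wₕ²(1 − fₕ)sₕ²/nₕ with Wₕ = Nₕ/N, N = 21612.
Small: Wₕ = 0.40329447; term = 0.40329447²·(1 − 0.02810922)·384.1/245 = 0.2478222.
Large: Wₕ = 0.29613178; term = 0.29613178²·(1 − 0.06828125)·14.8/437 = 0.0027671656.
Very large: Wₕ = 0.30057376; term = 0.30057376²·(1 − 0.22182882)·233.8/1441 = 0.011406641.
Sum = 0.26199601.
SE = √(0.26199601) = 0.51186.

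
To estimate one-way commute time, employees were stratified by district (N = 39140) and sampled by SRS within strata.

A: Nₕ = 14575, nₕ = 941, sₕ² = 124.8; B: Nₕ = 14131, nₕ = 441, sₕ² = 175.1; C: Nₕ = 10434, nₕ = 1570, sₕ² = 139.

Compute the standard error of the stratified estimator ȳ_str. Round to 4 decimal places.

Var(ȳ_str) = Σₕ Wₕ²(1 − fₕ)sₕ²/nₕ with Wₕ = Nₕ/N, N = 39140.
A: Wₕ = 0.37238120; term = 0.37238120²·(1 − 0.06456261)·124.8/941 = 0.017203435.
B: Wₕ = 0.36103730; term = 0.36103730²·(1 − 0.03120798)·175.1/441 = 0.050139761.
C: Wₕ = 0.26658150; term = 0.26658150²·(1 − 0.15046962)·139/1570 = 0.0053450785.
Sum = 0.072688275.
SE = √(0.072688275) = 0.2696.

0.2696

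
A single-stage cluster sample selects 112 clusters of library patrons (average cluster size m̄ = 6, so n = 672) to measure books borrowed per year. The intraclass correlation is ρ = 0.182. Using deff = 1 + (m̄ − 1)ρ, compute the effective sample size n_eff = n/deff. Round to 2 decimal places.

deff = 1 + (6 − 1)·0.182 = 1 + 0.91 = 1.91.
n_eff = 672 / 1.91 = 351.83.

351.83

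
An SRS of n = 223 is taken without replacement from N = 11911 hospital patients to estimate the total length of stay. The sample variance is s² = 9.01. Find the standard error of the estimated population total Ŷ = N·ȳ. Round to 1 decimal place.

Var(Ŷ) = N²·Var(ȳ) = N²·(1 − n/N)·s²/n.
f = 223/11911 = 0.01872219; Var(ȳ) = 0.98127781·9.01/223 = 0.039647144.
Var(Ŷ) = 11911² · 0.039647144 = 5.6248165 × 10^6.
SE(Ŷ) = √(5.6248165 × 10^6) = 2371.7.

2371.7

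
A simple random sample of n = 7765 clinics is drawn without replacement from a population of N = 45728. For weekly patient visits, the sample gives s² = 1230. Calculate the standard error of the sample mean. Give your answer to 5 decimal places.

Under SRS without replacement, Var(ȳ) = (1 − f)·s²/n with f = n/N = 7765/45728 = 0.16980843.
Var(ȳ) = (1 − 0.16980843)·1230/7765 = 0.83019157·0.15840309 = 0.13150491.
SE(ȳ) = √(0.13150491) = 0.36264.

0.36264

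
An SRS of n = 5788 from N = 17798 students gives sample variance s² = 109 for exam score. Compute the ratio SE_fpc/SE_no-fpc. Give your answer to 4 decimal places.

0.8215

f = n/N = 5788/17798 = 0.32520508.
SE_no-fpc = √(s²/n) = 0.13722998; SE_fpc = √((1−f)s²/n) = 0.1127288.
Ratio = √(1−f) = 0.82145902.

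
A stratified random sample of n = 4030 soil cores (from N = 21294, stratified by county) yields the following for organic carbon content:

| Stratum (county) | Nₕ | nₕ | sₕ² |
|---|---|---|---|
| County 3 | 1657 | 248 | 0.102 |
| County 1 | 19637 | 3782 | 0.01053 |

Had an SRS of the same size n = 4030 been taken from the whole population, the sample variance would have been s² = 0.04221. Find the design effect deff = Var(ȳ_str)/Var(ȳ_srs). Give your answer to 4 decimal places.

Var(ȳ_str) = Σ Wₕ²(1−fₕ)sₕ²/nₕ with Wₕ = Nₕ/21294:
  County 3: (1657/21294)²·(1−248/1657)·0.102/248 = 2.1177149 × 10^-6
  County 1: (19637/21294)²·(1−3782/19637)·0.01053/3782 = 1.9117616 × 10^-6
  → Var(ȳ_str) = 4.0294765 × 10^-6.
Var(ȳ_srs) = (1 − 4030/21294)·0.04221/4030 = 8.4916969 × 10^-6.
deff = (4.0294765 × 10^-6) / (8.4916969 × 10^-6) = 0.4745.

0.4745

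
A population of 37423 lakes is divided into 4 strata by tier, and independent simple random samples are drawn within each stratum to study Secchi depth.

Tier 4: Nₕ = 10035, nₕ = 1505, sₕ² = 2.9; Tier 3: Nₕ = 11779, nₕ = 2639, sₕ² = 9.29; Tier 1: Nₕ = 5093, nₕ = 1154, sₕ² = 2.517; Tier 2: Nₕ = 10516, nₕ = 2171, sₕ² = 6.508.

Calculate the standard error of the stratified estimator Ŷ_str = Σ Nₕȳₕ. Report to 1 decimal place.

922.4

Var(Ŷ_str) = Σₕ Nₕ²(1 − fₕ)sₕ²/nₕ.
Tier 4: 10035²·(1 − 1505/10035)·2.9/1505 = 164940.73.
Tier 3: 11779²·(1 − 2639/11779)·9.29/2639 = 378992.78.
Tier 1: 5093²·(1 − 1154/5093)·2.517/1154 = 43755.945.
Tier 2: 10516²·(1 − 2171/10516)·6.508/2171 = 263065.95.
Sum = 850755.41.
SE = √(850755.41) = 922.4.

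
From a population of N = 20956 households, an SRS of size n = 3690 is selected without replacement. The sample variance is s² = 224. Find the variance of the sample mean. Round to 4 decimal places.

0.0500

Under SRS without replacement, Var(ȳ) = (1 − f)·s²/n with f = n/N = 3690/20956 = 0.17608322.
Var(ȳ) = (1 − 0.17608322)·224/3690 = 0.82391678·0.060704607 = 0.050015544.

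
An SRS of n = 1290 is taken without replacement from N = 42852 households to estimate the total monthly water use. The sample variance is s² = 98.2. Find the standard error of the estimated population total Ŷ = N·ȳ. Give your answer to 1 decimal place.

Var(Ŷ) = N²·Var(ȳ) = N²·(1 − n/N)·s²/n.
f = 1290/42852 = 0.03010361; Var(ȳ) = 0.96989639·98.2/1290 = 0.073832423.
Var(Ŷ) = 42852² · 0.073832423 = 1.3557803 × 10^8.
SE(Ŷ) = √(1.3557803 × 10^8) = 11643.8.

11643.8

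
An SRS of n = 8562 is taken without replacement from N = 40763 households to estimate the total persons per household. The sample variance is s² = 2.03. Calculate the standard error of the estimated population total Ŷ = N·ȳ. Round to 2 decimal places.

557.86

Var(Ŷ) = N²·Var(ȳ) = N²·(1 − n/N)·s²/n.
f = 8562/40763 = 0.21004342; Var(ȳ) = 0.78995658·2.03/8562 = 1.8729407 × 10^-4.
Var(Ŷ) = 40763² · (1.8729407 × 10^-4) = 311211.98.
SE(Ŷ) = √(311211.98) = 557.86.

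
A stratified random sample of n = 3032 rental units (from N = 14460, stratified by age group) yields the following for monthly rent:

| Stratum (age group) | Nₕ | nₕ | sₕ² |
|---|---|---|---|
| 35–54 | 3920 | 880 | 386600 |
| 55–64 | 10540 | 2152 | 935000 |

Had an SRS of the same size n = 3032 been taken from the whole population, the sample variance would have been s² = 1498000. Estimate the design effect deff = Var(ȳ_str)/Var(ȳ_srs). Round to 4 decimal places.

0.5346

Var(ȳ_str) = Σ Wₕ²(1−fₕ)sₕ²/nₕ with Wₕ = Nₕ/14460:
  35–54: (3920/14460)²·(1−880/3920)·386600/880 = 25.03815
  55–64: (10540/14460)²·(1−2152/10540)·935000/2152 = 183.70957
  → Var(ȳ_str) = 208.74772.
Var(ȳ_srs) = (1 − 3032/14460)·1498000/3032 = 390.4672.
deff = 208.74772 / 390.4672 = 0.5346.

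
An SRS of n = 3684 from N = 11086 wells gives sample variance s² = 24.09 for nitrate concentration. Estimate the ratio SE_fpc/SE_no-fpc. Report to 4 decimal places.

f = n/N = 3684/11086 = 0.33231102.
SE_no-fpc = √(s²/n) = 0.080864627; SE_fpc = √((1−f)s²/n) = 0.066076296.
Ratio = √(1−f) = 0.81712238.

0.8171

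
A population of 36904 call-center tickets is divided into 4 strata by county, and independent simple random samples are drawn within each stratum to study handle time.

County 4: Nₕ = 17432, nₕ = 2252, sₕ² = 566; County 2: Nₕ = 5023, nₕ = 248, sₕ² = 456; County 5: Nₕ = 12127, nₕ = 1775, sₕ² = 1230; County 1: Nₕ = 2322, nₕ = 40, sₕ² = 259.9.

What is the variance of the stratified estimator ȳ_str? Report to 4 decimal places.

Var(ȳ_str) = Σₕ Wₕ²(1 − fₕ)sₕ²/nₕ with Wₕ = Nₕ/N, N = 36904.
County 4: Wₕ = 0.47236072; term = 0.47236072²·(1 − 0.12918770)·566/2252 = 0.048833758.
County 2: Wₕ = 0.13610991; term = 0.13610991²·(1 − 0.04937288)·456/248 = 0.032381938.
County 5: Wₕ = 0.32860936; term = 0.32860936²·(1 − 0.14636761)·1230/1775 = 0.063875971.
County 1: Wₕ = 0.06292001; term = 0.06292001²·(1 − 0.01722653)·259.9/40 = 0.025280011.
Sum = 0.17037168.

0.1704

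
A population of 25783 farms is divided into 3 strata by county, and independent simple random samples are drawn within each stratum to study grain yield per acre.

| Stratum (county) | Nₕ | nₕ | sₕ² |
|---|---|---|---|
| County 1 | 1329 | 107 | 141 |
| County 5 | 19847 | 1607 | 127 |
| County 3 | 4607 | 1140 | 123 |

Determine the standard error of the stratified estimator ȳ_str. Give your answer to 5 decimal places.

Var(ȳ_str) = Σₕ Wₕ²(1 − fₕ)sₕ²/nₕ with Wₕ = Nₕ/N, N = 25783.
County 1: Wₕ = 0.05154559; term = 0.05154559²·(1 − 0.08051166)·141/107 = 0.0032193235.
County 5: Wₕ = 0.76977078; term = 0.76977078²·(1 − 0.08096942)·127/1607 = 0.043036867.
County 3: Wₕ = 0.17868363; term = 0.17868363²·(1 − 0.24744953)·123/1140 = 0.0025924203.
Sum = 0.048848611.
SE = √(0.048848611) = 0.22102.

0.22102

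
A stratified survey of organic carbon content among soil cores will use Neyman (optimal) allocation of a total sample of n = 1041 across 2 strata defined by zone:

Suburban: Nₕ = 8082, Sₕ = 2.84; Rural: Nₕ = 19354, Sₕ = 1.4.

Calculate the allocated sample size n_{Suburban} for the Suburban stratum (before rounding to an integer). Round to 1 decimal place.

Neyman allocation: nₕ = n·NₕSₕ / Σⱼ NⱼSⱼ.
Σ NⱼSⱼ = 8082·2.84 + 19354·1.4 = 50048.48.
n_{Suburban} = 1041·8082·2.84 / 50048.48 = 477.4.

477.4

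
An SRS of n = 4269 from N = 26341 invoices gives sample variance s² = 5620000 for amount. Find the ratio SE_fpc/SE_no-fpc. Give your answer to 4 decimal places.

f = n/N = 4269/26341 = 0.16206674.
SE_no-fpc = √(s²/n) = 36.283158; SE_fpc = √((1−f)s²/n) = 33.213129.
Ratio = √(1−f) = 0.91538695.

0.9154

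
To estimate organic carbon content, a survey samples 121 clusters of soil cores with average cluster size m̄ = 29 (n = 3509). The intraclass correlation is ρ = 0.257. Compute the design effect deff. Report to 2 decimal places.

deff = 1 + (29 − 1)·0.257 = 1 + 7.196 = 8.196.

8.20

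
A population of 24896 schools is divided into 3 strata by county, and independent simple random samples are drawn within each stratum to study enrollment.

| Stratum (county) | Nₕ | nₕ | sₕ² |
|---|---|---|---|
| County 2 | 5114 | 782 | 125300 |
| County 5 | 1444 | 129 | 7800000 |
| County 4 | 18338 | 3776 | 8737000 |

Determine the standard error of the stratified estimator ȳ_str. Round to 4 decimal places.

Var(ȳ_str) = Σₕ Wₕ²(1 − fₕ)sₕ²/nₕ with Wₕ = Nₕ/N, N = 24896.
County 2: Wₕ = 0.20541452; term = 0.20541452²·(1 − 0.15291357)·125300/782 = 5.7270944.
County 5: Wₕ = 0.05800129; term = 0.05800129²·(1 − 0.08933518)·7800000/129 = 185.24167.
County 4: Wₕ = 0.73658419; term = 0.73658419²·(1 − 0.20591122)·8737000/3776 = 996.88301.
Sum = 1187.8518.
SE = √(1187.8518) = 34.4652.

34.4652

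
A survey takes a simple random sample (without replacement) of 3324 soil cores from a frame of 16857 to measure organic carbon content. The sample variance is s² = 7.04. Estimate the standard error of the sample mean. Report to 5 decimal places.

Under SRS without replacement, Var(ȳ) = (1 − f)·s²/n with f = n/N = 3324/16857 = 0.19718811.
Var(ȳ) = (1 − 0.19718811)·7.04/3324 = 0.80281189·0.0021179302 = 0.0017002995.
SE(ȳ) = √(0.0017002995) = 0.04123.

0.04123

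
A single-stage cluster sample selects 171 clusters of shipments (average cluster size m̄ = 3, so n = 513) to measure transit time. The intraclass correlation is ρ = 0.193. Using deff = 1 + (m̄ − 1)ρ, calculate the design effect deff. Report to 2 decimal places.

1.39

deff = 1 + (3 − 1)·0.193 = 1 + 0.386 = 1.386.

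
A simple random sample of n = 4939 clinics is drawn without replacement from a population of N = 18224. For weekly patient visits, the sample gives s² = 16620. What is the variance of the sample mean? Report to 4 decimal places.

Under SRS without replacement, Var(ȳ) = (1 − f)·s²/n with f = n/N = 4939/18224 = 0.27101624.
Var(ȳ) = (1 − 0.27101624)·16620/4939 = 0.72898376·3.3650537 = 2.4530695.

2.4531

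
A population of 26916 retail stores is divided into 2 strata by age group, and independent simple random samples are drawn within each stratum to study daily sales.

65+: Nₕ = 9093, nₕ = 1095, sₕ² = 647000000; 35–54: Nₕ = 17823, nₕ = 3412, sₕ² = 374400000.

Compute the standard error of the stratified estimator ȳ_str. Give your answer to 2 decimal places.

313.40

Var(ȳ_str) = Σₕ Wₕ²(1 − fₕ)sₕ²/nₕ with Wₕ = Nₕ/N, N = 26916.
65+: Wₕ = 0.33782880; term = 0.33782880²·(1 − 0.12042230)·647000000/1095 = 59314.068.
35–54: Wₕ = 0.66217120; term = 0.66217120²·(1 − 0.19143803)·374400000/3412 = 38902.786.
Sum = 98216.854.
SE = √(98216.854) = 313.40.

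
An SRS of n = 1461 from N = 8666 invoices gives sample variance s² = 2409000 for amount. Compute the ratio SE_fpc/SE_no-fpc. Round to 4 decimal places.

0.9118

f = n/N = 1461/8666 = 0.16858989.
SE_no-fpc = √(s²/n) = 40.606288; SE_fpc = √((1−f)s²/n) = 37.025501.
Ratio = √(1−f) = 0.91181693.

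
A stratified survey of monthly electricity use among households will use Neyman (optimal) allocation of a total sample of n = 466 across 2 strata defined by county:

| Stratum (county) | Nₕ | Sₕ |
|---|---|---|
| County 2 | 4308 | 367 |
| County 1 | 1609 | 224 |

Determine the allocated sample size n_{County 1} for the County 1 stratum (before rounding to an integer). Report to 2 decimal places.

86.51

Neyman allocation: nₕ = n·NₕSₕ / Σⱼ NⱼSⱼ.
Σ NⱼSⱼ = 4308·367 + 1609·224 = 1.941452 × 10^6.
n_{County 1} = 466·1609·224 / (1.941452 × 10^6) = 86.51.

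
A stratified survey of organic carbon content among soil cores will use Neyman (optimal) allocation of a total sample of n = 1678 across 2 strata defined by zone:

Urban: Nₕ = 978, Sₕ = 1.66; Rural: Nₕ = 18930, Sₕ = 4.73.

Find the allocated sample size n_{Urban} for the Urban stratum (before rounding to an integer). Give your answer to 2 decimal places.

29.88

Neyman allocation: nₕ = n·NₕSₕ / Σⱼ NⱼSⱼ.
Σ NⱼSⱼ = 978·1.66 + 18930·4.73 = 91162.38.
n_{Urban} = 1678·978·1.66 / 91162.38 = 29.88.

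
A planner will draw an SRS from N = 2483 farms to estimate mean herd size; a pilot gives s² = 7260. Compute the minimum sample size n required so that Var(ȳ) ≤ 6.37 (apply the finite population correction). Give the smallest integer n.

782

Without fpc, n₀ = s²/D = 7260/6.37 = 1139.7174.
With fpc, (1 − n/N)·s²/n ≤ D requires n ≥ n₀/(1 + n₀/N) = 1139.7174/(1 + 1139.7174/2483) = 781.1590.
Rounding up, n = 782.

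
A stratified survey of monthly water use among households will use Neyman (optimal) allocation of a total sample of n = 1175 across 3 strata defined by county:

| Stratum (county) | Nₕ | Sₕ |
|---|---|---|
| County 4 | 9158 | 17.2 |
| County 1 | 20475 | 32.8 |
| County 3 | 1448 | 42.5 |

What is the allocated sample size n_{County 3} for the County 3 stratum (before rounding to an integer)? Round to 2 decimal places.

Neyman allocation: nₕ = n·NₕSₕ / Σⱼ NⱼSⱼ.
Σ NⱼSⱼ = 9158·17.2 + 20475·32.8 + 1448·42.5 = 890637.6.
n_{County 3} = 1175·1448·42.5 / 890637.6 = 81.19.

81.19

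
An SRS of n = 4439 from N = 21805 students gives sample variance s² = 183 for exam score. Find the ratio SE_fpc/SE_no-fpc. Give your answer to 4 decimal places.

0.8924

f = n/N = 4439/21805 = 0.20357716.
SE_no-fpc = √(s²/n) = 0.20304064; SE_fpc = √((1−f)s²/n) = 0.18119859.
Ratio = √(1−f) = 0.89242526.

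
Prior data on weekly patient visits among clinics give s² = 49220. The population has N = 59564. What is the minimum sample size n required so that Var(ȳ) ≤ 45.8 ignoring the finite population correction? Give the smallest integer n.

1075

Without fpc, n₀ = s²/D = 49220/45.8 = 1074.6725.
Rounding up, n = 1075.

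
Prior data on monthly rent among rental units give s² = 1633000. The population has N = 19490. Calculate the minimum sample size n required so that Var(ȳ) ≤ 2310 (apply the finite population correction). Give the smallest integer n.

683

Without fpc, n₀ = s²/D = 1633000/2310 = 706.9264.
With fpc, (1 − n/N)·s²/n ≤ D requires n ≥ n₀/(1 + n₀/N) = 706.9264/(1 + 706.9264/19490) = 682.1828.
Rounding up, n = 683.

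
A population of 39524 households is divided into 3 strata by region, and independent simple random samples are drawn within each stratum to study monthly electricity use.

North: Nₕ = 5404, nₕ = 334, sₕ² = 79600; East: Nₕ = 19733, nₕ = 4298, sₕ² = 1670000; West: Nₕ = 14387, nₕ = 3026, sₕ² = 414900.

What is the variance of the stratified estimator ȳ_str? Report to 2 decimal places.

Var(ȳ_str) = Σₕ Wₕ²(1 − fₕ)sₕ²/nₕ with Wₕ = Nₕ/N, N = 39524.
North: Wₕ = 0.13672705; term = 0.13672705²·(1 − 0.06180607)·79600/334 = 4.1799214.
East: Wₕ = 0.49926627; term = 0.49926627²·(1 − 0.21780773)·1670000/4298 = 75.757918.
West: Wₕ = 0.36400668; term = 0.36400668²·(1 − 0.21032877)·414900/3026 = 14.346288.
Sum = 94.284127.

94.28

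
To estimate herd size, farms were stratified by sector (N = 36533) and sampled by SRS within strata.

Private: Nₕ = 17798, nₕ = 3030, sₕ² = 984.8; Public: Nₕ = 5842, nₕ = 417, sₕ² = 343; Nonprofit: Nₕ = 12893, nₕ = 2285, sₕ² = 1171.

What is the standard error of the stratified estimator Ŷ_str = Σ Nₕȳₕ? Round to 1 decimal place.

Var(Ŷ_str) = Σₕ Nₕ²(1 − fₕ)sₕ²/nₕ.
Private: 17798²·(1 − 3030/17798)·984.8/3030 = 8.5427618 × 10^7.
Public: 5842²·(1 − 417/5842)·343/417 = 2.6068699 × 10^7.
Nonprofit: 12893²·(1 − 2285/12893)·1171/2285 = 7.0090343 × 10^7.
Sum = 1.8158666 × 10^8.
SE = √(1.8158666 × 10^8) = 13475.4.

13475.4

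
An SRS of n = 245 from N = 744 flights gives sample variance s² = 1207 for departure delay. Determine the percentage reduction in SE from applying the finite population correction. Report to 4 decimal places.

f = n/N = 245/744 = 0.32930108.
SE_no-fpc = √(s²/n) = 2.2195789; SE_fpc = √((1−f)s²/n) = 1.817751.
Ratio = √(1−f) = 0.81896210. Reduction = 100·(1 − 0.81896210) = 18.1038%.

18.1038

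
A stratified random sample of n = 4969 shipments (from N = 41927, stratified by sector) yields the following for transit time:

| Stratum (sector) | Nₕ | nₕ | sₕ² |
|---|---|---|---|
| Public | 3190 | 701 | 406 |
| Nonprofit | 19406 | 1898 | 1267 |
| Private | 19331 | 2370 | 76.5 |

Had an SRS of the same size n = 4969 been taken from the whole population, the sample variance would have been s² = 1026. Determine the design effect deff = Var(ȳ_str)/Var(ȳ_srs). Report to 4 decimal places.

0.7563

Var(ȳ_str) = Σ Wₕ²(1−fₕ)sₕ²/nₕ with Wₕ = Nₕ/41927:
  Public: (3190/41927)²·(1−701/3190)·406/701 = 0.0026159896
  Nonprofit: (19406/41927)²·(1−1898/19406)·1267/1898 = 0.12902248
  Private: (19331/41927)²·(1−2370/19331)·76.5/2370 = 0.0060204823
  → Var(ȳ_str) = 0.13765895.
Var(ȳ_srs) = (1 − 4969/41927)·1026/4969 = 0.18200907.
deff = 0.13765895 / 0.18200907 = 0.7563.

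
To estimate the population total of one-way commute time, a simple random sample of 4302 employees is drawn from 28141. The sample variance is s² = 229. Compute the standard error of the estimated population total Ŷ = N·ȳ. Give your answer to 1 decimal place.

Var(Ŷ) = N²·Var(ȳ) = N²·(1 − n/N)·s²/n.
f = 4302/28141 = 0.15287303; Var(ȳ) = 0.84712697·229/4302 = 0.045093462.
Var(Ŷ) = 28141² · 0.045093462 = 3.5710229 × 10^7.
SE(Ŷ) = √(3.5710229 × 10^7) = 5975.8.

5975.8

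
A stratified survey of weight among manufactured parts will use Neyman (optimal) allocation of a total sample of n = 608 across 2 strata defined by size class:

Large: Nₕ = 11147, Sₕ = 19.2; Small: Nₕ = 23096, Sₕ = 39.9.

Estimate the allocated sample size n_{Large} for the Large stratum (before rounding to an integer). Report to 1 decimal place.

Neyman allocation: nₕ = n·NₕSₕ / Σⱼ NⱼSⱼ.
Σ NⱼSⱼ = 11147·19.2 + 23096·39.9 = 1.1355528 × 10^6.
n_{Large} = 608·11147·19.2 / (1.1355528 × 10^6) = 114.6.

114.6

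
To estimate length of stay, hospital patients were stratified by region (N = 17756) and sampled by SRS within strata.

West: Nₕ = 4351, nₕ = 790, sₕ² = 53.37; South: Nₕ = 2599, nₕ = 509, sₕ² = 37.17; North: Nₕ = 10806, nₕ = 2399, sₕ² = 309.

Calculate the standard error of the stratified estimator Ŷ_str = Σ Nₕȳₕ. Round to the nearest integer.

3626

Var(Ŷ_str) = Σₕ Nₕ²(1 − fₕ)sₕ²/nₕ.
West: 4351²·(1 − 790/4351)·53.37/790 = 1.0467216 × 10^6.
South: 2599²·(1 − 509/2599)·37.17/509 = 396668.16.
North: 10806²·(1 − 2399/10806)·309/2399 = 1.1701303 × 10^7.
Sum = 1.3144693 × 10^7.
SE = √(1.3144693 × 10^7) = 3626.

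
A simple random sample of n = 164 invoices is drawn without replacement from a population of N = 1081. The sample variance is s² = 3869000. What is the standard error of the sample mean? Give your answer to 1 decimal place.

Under SRS without replacement, Var(ȳ) = (1 − f)·s²/n with f = n/N = 164/1081 = 0.15171138.
Var(ȳ) = (1 − 0.15171138)·3869000/164 = 0.84828862·23591.463 = 20012.37.
SE(ȳ) = √(20012.37) = 141.5.

141.5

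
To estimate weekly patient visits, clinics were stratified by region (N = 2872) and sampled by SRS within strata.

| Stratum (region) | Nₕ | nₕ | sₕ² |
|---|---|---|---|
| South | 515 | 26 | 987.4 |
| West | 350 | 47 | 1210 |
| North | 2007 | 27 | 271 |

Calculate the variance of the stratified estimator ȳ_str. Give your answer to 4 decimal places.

Var(ȳ_str) = Σₕ Wₕ²(1 − fₕ)sₕ²/nₕ with Wₕ = Nₕ/N, N = 2872.
South: Wₕ = 0.17931755; term = 0.17931755²·(1 − 0.05048544)·987.4/26 = 1.15949.
West: Wₕ = 0.12186630; term = 0.12186630²·(1 − 0.13428571)·1210/47 = 0.33100101.
North: Wₕ = 0.69881616; term = 0.69881616²·(1 − 0.01345291)·271/27 = 4.8355872.
Sum = 6.3260782.

6.3261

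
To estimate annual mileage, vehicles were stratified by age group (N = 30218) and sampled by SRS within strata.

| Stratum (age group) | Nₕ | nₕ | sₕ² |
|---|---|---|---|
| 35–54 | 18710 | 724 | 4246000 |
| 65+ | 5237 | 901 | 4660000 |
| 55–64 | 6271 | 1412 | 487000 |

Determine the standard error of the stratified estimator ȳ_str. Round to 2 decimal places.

47.97

Var(ȳ_str) = Σₕ Wₕ²(1 − fₕ)sₕ²/nₕ with Wₕ = Nₕ/N, N = 30218.
35–54: Wₕ = 0.61916738; term = 0.61916738²·(1 − 0.03869588)·4246000/724 = 2161.3165.
65+: Wₕ = 0.17330730; term = 0.17330730²·(1 − 0.17204506)·4660000/901 = 128.61794.
55–64: Wₕ = 0.20752532; term = 0.20752532²·(1 − 0.22516345)·487000/1412 = 11.509237.
Sum = 2301.4437.
SE = √(2301.4437) = 47.97.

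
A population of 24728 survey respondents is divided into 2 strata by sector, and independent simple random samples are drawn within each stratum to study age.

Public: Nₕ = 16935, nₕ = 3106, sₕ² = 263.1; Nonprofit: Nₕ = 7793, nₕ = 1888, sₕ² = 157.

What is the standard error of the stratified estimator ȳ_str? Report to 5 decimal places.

0.19673

Var(ȳ_str) = Σₕ Wₕ²(1 − fₕ)sₕ²/nₕ with Wₕ = Nₕ/N, N = 24728.
Public: Wₕ = 0.68485118; term = 0.68485118²·(1 − 0.18340714)·263.1/3106 = 0.03244273.
Nonprofit: Wₕ = 0.31514882; term = 0.31514882²·(1 − 0.24226870)·157/1888 = 0.0062581253.
Sum = 0.038700855.
SE = √(0.038700855) = 0.19673.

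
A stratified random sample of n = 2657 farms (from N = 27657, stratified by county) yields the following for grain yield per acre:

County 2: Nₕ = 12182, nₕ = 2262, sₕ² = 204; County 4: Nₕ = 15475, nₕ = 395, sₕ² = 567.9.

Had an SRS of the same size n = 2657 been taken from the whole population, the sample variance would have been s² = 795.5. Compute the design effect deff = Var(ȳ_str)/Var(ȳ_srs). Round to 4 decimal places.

1.6734

Var(ȳ_str) = Σ Wₕ²(1−fₕ)sₕ²/nₕ with Wₕ = Nₕ/27657:
  County 2: (12182/27657)²·(1−2262/12182)·204/2262 = 0.014248124
  County 4: (15475/27657)²·(1−395/15475)·567.9/395 = 0.43862828
  → Var(ȳ_str) = 0.4528764.
Var(ȳ_srs) = (1 − 2657/27657)·795.5/2657 = 0.27063476.
deff = 0.4528764 / 0.27063476 = 1.6734.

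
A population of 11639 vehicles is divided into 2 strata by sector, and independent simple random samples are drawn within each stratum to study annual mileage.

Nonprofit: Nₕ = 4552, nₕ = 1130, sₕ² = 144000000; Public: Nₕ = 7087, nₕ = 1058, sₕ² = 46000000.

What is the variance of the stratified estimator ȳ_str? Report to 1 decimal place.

Var(ȳ_str) = Σₕ Wₕ²(1 − fₕ)sₕ²/nₕ with Wₕ = Nₕ/N, N = 11639.
Nonprofit: Wₕ = 0.39109889; term = 0.39109889²·(1 − 0.24824253)·144000000/1130 = 14653.284.
Public: Wₕ = 0.60890111; term = 0.60890111²·(1 − 0.14928743)·46000000/1058 = 13713.507.
Sum = 28366.791.

28366.8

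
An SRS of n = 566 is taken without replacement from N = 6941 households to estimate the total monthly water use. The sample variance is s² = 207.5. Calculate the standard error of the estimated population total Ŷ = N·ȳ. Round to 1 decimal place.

4027.7

Var(Ŷ) = N²·Var(ȳ) = N²·(1 − n/N)·s²/n.
f = 566/6941 = 0.08154445; Var(ȳ) = 0.91845555·207.5/566 = 0.33671295.
Var(Ŷ) = 6941² · 0.33671295 = 1.6221982 × 10^7.
SE(Ŷ) = √(1.6221982 × 10^7) = 4027.7.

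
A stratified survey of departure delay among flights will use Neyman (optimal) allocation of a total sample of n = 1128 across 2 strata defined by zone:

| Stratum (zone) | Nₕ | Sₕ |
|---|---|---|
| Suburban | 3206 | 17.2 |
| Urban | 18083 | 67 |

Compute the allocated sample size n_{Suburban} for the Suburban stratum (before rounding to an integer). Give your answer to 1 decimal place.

Neyman allocation: nₕ = n·NₕSₕ / Σⱼ NⱼSⱼ.
Σ NⱼSⱼ = 3206·17.2 + 18083·67 = 1.2667042 × 10^6.
n_{Suburban} = 1128·3206·17.2 / (1.2667042 × 10^6) = 49.1.

49.1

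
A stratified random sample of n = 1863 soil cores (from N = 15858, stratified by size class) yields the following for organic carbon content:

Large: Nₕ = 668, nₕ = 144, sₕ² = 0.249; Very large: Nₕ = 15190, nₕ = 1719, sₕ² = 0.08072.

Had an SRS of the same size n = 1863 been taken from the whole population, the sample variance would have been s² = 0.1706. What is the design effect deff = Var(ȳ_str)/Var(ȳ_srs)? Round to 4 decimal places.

0.5026

Var(ȳ_str) = Σ Wₕ²(1−fₕ)sₕ²/nₕ with Wₕ = Nₕ/15858:
  Large: (668/15858)²·(1−144/668)·0.249/144 = 2.4068431 × 10^-6
  Very large: (15190/15858)²·(1−1719/15190)·0.08072/1719 = 3.8209034 × 10^-5
  → Var(ȳ_str) = 4.0615877 × 10^-5.
Var(ȳ_srs) = (1 − 1863/15858)·0.1706/1863 = 8.0814755 × 10^-5.
deff = (4.0615877 × 10^-5) / (8.0814755 × 10^-5) = 0.5026.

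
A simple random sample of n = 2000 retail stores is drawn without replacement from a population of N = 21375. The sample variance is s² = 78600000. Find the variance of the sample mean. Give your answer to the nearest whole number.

35623

Under SRS without replacement, Var(ȳ) = (1 − f)·s²/n with f = n/N = 2000/21375 = 0.09356725.
Var(ȳ) = (1 − 0.09356725)·78600000/2000 = 0.90643275·39300 = 35622.807.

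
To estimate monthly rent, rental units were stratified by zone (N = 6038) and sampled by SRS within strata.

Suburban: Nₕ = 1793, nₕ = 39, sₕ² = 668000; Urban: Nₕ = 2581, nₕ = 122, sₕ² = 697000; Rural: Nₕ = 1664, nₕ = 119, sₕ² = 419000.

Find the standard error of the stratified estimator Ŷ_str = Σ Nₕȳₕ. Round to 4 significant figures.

314900

Var(Ŷ_str) = Σₕ Nₕ²(1 − fₕ)sₕ²/nₕ.
Suburban: 1793²·(1 − 39/1793)·668000/39 = 5.3866869 × 10^10.
Urban: 2581²·(1 − 122/2581)·697000/122 = 3.6259305 × 10^10.
Rural: 1664²·(1 − 119/1664)·419000/119 = 9.0520901 × 10^9.
Sum = 9.9178264 × 10^10.
SE = √(9.9178264 × 10^10) = 314900.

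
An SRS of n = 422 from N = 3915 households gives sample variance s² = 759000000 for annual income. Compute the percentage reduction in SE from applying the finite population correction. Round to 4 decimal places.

5.5432

f = n/N = 422/3915 = 0.10779055.
SE_no-fpc = √(s²/n) = 1341.1108; SE_fpc = √((1−f)s²/n) = 1266.7709.
Ratio = √(1−f) = 0.94456839. Reduction = 100·(1 − 0.94456839) = 5.5432%.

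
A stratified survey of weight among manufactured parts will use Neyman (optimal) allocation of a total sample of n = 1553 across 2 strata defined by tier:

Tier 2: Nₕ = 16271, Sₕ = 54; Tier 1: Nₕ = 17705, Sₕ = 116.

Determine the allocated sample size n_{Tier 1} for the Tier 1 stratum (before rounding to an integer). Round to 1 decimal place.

1087.7

Neyman allocation: nₕ = n·NₕSₕ / Σⱼ NⱼSⱼ.
Σ NⱼSⱼ = 16271·54 + 17705·116 = 2.932414 × 10^6.
n_{Tier 1} = 1553·17705·116 / (2.932414 × 10^6) = 1087.7.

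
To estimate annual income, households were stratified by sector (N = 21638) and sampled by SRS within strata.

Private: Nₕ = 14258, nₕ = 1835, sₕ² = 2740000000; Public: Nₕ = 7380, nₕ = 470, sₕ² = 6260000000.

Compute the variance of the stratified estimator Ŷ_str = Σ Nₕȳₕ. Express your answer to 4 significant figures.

9.437 × 10^14

Var(Ŷ_str) = Σₕ Nₕ²(1 − fₕ)sₕ²/nₕ.
Private: 14258²·(1 − 1835/14258)·2740000000/1835 = 2.6448411 × 10^14.
Public: 7380²·(1 − 470/7380)·6260000000/470 = 6.7922066 × 10^14.
Sum = 9.4370477 × 10^14.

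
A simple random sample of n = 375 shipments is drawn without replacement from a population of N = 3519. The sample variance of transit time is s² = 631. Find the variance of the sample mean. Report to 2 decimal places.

Under SRS without replacement, Var(ȳ) = (1 − f)·s²/n with f = n/N = 375/3519 = 0.10656436.
Var(ȳ) = (1 − 0.10656436)·631/375 = 0.89343564·1.6826667 = 1.5033544.

1.50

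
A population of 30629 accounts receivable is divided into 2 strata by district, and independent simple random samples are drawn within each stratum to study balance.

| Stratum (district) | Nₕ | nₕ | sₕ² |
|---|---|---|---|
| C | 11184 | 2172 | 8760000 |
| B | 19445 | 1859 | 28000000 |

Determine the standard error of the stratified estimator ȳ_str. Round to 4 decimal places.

Var(ȳ_str) = Σₕ Wₕ²(1 − fₕ)sₕ²/nₕ with Wₕ = Nₕ/N, N = 30629.
C: Wₕ = 0.36514414; term = 0.36514414²·(1 − 0.19420601)·8760000/2172 = 433.30828.
B: Wₕ = 0.63485586; term = 0.63485586²·(1 − 0.09560298)·28000000/1859 = 5490.1982.
Sum = 5923.5065.
SE = √(5923.5065) = 76.9643.

76.9643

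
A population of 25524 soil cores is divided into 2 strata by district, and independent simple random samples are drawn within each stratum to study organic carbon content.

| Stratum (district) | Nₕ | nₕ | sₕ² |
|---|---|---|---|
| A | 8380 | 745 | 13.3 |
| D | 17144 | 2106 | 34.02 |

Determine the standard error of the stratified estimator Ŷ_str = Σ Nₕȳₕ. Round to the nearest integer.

Var(Ŷ_str) = Σₕ Nₕ²(1 − fₕ)sₕ²/nₕ.
A: 8380²·(1 − 745/8380)·13.3/745 = 1.1422165 × 10^6.
D: 17144²·(1 − 2106/17144)·34.02/2106 = 4.1646469 × 10^6.
Sum = 5.3068634 × 10^6.
SE = √(5.3068634 × 10^6) = 2304.

2304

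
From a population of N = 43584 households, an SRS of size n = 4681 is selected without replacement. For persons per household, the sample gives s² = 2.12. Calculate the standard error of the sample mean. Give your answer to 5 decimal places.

Under SRS without replacement, Var(ȳ) = (1 − f)·s²/n with f = n/N = 4681/43584 = 0.10740180.
Var(ȳ) = (1 − 0.10740180)·2.12/4681 = 0.89259820·4.5289468 × 10^-4 = 4.0425298 × 10^-4.
SE(ȳ) = √(4.0425298 × 10^-4) = 0.02011.

0.02011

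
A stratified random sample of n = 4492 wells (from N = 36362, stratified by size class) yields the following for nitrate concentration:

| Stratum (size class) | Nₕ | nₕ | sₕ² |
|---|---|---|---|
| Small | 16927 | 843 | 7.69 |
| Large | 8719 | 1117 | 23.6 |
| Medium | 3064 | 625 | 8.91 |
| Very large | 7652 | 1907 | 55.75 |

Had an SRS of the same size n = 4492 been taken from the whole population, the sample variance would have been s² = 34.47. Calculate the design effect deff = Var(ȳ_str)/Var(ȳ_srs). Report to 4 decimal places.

Var(ȳ_str) = Σ Wₕ²(1−fₕ)sₕ²/nₕ with Wₕ = Nₕ/36362:
  Small: (16927/36362)²·(1−843/16927)·7.69/843 = 0.0018783534
  Large: (8719/36362)²·(1−1117/8719)·23.6/1117 = 0.0010591509
  Medium: (3064/36362)²·(1−625/3064)·8.91/625 = 8.0575447 × 10^-5
  Very large: (7652/36362)²·(1−1907/7652)·55.75/1907 = 9.7199414 × 10^-4
  → Var(ȳ_str) = 0.0039900739.
Var(ȳ_srs) = (1 − 4492/36362)·34.47/4492 = 0.0067256744.
deff = 0.0039900739 / 0.0067256744 = 0.5933.

0.5933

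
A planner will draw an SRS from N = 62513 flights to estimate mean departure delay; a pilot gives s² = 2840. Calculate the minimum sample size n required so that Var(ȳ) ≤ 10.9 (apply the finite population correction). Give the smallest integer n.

Without fpc, n₀ = s²/D = 2840/10.9 = 260.5505.
With fpc, (1 − n/N)·s²/n ≤ D requires n ≥ n₀/(1 + n₀/N) = 260.5505/(1 + 260.5505/62513) = 259.4690.
Rounding up, n = 260.

260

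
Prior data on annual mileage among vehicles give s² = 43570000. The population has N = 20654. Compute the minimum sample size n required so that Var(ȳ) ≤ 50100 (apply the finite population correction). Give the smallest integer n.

Without fpc, n₀ = s²/D = 43570000/50100 = 869.6607.
With fpc, (1 − n/N)·s²/n ≤ D requires n ≥ n₀/(1 + n₀/N) = 869.6607/(1 + 869.6607/20654) = 834.5222.
Rounding up, n = 835.

835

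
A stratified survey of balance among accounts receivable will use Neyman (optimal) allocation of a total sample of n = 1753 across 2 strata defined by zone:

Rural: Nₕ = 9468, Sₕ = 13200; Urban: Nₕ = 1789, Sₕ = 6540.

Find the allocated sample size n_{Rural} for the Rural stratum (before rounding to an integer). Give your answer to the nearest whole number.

Neyman allocation: nₕ = n·NₕSₕ / Σⱼ NⱼSⱼ.
Σ NⱼSⱼ = 9468·13200 + 1789·6540 = 1.3667766 × 10^8.
n_{Rural} = 1753·9468·13200 / (1.3667766 × 10^8) = 1603.

1603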